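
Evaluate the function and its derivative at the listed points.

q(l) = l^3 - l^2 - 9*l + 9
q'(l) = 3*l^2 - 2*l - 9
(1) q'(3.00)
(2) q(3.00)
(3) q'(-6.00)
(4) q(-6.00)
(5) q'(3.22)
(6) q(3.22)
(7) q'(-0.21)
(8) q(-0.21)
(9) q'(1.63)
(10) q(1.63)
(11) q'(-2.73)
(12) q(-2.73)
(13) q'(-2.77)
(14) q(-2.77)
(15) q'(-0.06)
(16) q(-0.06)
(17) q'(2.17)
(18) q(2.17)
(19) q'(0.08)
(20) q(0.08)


(1) = 12.00
(2) = 0.00
(3) = 111.00
(4) = -189.00
(5) = 15.67
(6) = 3.04
(7) = -8.45
(8) = 10.84
(9) = -4.29
(10) = -4.00
(11) = 18.82
(12) = 5.77
(13) = 19.56
(14) = 5.00
(15) = -8.87
(16) = 9.54
(17) = 0.79
(18) = -5.02
(19) = -9.14
(20) = 8.27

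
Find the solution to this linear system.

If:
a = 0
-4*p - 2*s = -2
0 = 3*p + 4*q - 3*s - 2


Then:
a = 0
p = 1/2 - s/2
q = 9*s/8 + 1/8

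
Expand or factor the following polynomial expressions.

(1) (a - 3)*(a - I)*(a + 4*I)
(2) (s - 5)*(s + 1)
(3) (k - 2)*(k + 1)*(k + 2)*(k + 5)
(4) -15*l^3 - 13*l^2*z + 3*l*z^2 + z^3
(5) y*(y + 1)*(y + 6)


(1) = a^3 - 3*a^2 + 3*I*a^2 + 4*a - 9*I*a - 12
(2) = s^2 - 4*s - 5
(3) = k^4 + 6*k^3 + k^2 - 24*k - 20
(4) = (-3*l + z)*(l + z)*(5*l + z)
(5) = y^3 + 7*y^2 + 6*y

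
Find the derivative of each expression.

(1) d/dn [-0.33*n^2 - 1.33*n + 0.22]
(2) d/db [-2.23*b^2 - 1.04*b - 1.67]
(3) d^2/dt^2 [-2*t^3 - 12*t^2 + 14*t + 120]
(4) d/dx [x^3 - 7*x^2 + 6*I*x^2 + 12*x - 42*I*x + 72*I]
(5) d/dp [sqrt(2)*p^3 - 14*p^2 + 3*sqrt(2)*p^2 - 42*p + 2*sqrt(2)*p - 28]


(1) = -0.66*n - 1.33
(2) = -4.46*b - 1.04
(3) = -12*t - 24
(4) = 3*x^2 + x*(-14 + 12*I) + 12 - 42*I
(5) = 3*sqrt(2)*p^2 - 28*p + 6*sqrt(2)*p - 42 + 2*sqrt(2)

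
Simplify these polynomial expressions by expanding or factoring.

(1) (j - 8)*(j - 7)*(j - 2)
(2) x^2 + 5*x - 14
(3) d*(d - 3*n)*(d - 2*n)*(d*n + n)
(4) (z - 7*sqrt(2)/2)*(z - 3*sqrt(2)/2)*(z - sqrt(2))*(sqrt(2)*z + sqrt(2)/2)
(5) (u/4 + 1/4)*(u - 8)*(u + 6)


(1) = j^3 - 17*j^2 + 86*j - 112
(2) = (x - 2)*(x + 7)
(3) = d^4*n - 5*d^3*n^2 + d^3*n + 6*d^2*n^3 - 5*d^2*n^2 + 6*d*n^3
(4) = sqrt(2)*z^4 - 12*z^3 + sqrt(2)*z^3/2 - 6*z^2 + 41*sqrt(2)*z^2/2 - 21*z + 41*sqrt(2)*z/4 - 21/2
(5) = u^3/4 - u^2/4 - 25*u/2 - 12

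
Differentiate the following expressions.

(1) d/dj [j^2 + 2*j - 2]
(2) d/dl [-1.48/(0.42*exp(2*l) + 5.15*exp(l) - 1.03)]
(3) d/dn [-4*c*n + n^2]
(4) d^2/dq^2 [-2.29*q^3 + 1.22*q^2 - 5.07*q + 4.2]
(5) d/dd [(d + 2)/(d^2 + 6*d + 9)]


(1) = 2*j + 2
(2) = (1.2432*exp(l) + 7.622)*exp(l)/(0.42*exp(2*l) + 5.15*exp(l) - 1.03)^2
(3) = -4*c + 2*n
(4) = 2.44 - 13.74*q
(5) = (-d - 1)/(d^3 + 9*d^2 + 27*d + 27)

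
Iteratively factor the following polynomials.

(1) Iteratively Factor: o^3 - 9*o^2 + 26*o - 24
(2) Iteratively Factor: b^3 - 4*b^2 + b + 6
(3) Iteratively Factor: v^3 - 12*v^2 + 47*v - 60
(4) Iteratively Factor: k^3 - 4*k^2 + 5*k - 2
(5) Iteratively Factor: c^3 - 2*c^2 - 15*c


(1) = (o - 4)*(o^2 - 5*o + 6) = (o - 4)*(o - 2)*(o - 3)
(2) = (b - 3)*(b^2 - b - 2) = (b - 3)*(b - 2)*(b + 1)
(3) = (v - 5)*(v^2 - 7*v + 12) = (v - 5)*(v - 4)*(v - 3)
(4) = (k - 1)*(k^2 - 3*k + 2) = (k - 2)*(k - 1)*(k - 1)
(5) = (c - 5)*(c^2 + 3*c) = (c - 5)*(c + 3)*(c)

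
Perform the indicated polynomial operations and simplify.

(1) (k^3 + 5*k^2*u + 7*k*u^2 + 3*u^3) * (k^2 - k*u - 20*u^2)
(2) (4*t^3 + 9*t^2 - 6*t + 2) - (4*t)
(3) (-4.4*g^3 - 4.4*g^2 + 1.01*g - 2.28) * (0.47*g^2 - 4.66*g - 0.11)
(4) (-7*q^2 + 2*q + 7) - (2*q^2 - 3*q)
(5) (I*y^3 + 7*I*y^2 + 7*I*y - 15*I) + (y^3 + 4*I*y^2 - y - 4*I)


(1) = k^5 + 4*k^4*u - 18*k^3*u^2 - 104*k^2*u^3 - 143*k*u^4 - 60*u^5
(2) = 4*t^3 + 9*t^2 - 10*t + 2
(3) = -2.068*g^5 + 18.436*g^4 + 21.4627*g^3 - 5.2942*g^2 + 10.5137*g + 0.2508
(4) = -9*q^2 + 5*q + 7
(5) = y^3 + I*y^3 + 11*I*y^2 - y + 7*I*y - 19*I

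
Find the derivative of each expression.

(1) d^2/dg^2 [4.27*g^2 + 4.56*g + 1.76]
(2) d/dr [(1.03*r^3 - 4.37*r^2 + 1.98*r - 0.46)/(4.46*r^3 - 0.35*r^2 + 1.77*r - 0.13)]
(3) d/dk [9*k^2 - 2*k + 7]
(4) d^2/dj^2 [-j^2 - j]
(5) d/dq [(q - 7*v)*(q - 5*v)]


(1) = 8.54000000000000
(2) = (19.1297*r^4 - 14.0154*r^3 - 1.2888*r^2 + 0.8142*r + 0.5568)/(19.8916*r^6 - 3.122*r^5 + 15.9109*r^4 - 2.3986*r^3 + 3.2239*r^2 - 0.4602*r + 0.0169)
(3) = 18*k - 2
(4) = -2
(5) = 2*q - 12*v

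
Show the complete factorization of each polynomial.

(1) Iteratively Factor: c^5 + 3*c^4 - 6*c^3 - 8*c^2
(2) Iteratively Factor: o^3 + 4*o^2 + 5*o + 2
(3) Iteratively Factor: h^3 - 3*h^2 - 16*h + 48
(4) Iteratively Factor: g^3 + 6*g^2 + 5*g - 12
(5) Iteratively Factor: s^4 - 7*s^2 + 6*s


(1) = (c - 2)*(c^4 + 5*c^3 + 4*c^2) = c*(c - 2)*(c^3 + 5*c^2 + 4*c) = c*(c - 2)*(c + 4)*(c^2 + c) = c^2*(c - 2)*(c + 4)*(c + 1)
(2) = (o + 1)*(o^2 + 3*o + 2) = (o + 1)*(o + 2)*(o + 1)
(3) = (h - 3)*(h^2 - 16) = (h - 3)*(h + 4)*(h - 4)
(4) = (g - 1)*(g^2 + 7*g + 12) = (g - 1)*(g + 4)*(g + 3)
(5) = (s - 1)*(s^3 + s^2 - 6*s) = s*(s - 1)*(s^2 + s - 6) = s*(s - 2)*(s - 1)*(s + 3)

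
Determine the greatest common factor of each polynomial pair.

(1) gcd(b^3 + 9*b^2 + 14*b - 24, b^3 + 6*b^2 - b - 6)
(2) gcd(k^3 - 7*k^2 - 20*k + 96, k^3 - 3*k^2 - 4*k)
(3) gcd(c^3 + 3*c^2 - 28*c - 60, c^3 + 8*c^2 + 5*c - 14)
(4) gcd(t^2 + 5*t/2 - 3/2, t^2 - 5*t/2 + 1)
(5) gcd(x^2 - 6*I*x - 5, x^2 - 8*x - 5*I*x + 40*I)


(1) = gcd((b - 1)*(b + 4)*(b + 6), (b - 1)*(b + 1)*(b + 6)) = b^2 + 5*b - 6
(2) = 1
(3) = gcd((c - 5)*(c + 2)*(c + 6), (c - 1)*(c + 2)*(c + 7)) = c + 2
(4) = gcd((t - 1/2)*(t + 3), (t - 2)*(t - 1/2)) = t - 1/2
(5) = x - 5*I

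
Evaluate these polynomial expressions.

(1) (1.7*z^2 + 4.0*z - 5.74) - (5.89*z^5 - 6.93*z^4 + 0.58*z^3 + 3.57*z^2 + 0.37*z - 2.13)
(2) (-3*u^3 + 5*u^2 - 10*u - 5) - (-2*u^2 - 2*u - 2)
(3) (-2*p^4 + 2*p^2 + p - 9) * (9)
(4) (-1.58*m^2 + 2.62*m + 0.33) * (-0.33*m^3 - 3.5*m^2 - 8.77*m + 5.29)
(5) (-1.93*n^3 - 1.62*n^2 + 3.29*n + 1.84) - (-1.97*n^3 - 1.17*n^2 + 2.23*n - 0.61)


(1) = -5.89*z^5 + 6.93*z^4 - 0.58*z^3 - 1.87*z^2 + 3.63*z - 3.61
(2) = -3*u^3 + 7*u^2 - 8*u - 3
(3) = -18*p^4 + 18*p^2 + 9*p - 81
(4) = 0.5214*m^5 + 4.6654*m^4 + 4.5777*m^3 - 32.4906*m^2 + 10.9657*m + 1.7457
(5) = 0.04*n^3 - 0.45*n^2 + 1.06*n + 2.45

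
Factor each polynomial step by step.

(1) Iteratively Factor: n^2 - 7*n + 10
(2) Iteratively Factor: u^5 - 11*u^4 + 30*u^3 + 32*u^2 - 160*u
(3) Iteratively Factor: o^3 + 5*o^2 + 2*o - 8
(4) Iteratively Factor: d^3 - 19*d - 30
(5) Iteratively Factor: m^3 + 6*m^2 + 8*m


(1) = (n - 2)*(n - 5)
(2) = (u - 5)*(u^4 - 6*u^3 + 32*u) = (u - 5)*(u + 2)*(u^3 - 8*u^2 + 16*u) = (u - 5)*(u - 4)*(u + 2)*(u^2 - 4*u) = u*(u - 5)*(u - 4)*(u + 2)*(u - 4)
(3) = (o - 1)*(o^2 + 6*o + 8) = (o - 1)*(o + 4)*(o + 2)
(4) = (d + 2)*(d^2 - 2*d - 15) = (d + 2)*(d + 3)*(d - 5)
(5) = (m + 4)*(m^2 + 2*m) = m*(m + 4)*(m + 2)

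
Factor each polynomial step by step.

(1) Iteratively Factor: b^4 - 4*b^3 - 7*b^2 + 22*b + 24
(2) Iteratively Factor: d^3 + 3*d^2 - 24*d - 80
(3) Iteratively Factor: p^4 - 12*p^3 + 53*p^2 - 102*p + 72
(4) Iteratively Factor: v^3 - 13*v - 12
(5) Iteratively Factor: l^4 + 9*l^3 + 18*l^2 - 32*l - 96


(1) = (b - 4)*(b^3 - 7*b - 6) = (b - 4)*(b - 3)*(b^2 + 3*b + 2) = (b - 4)*(b - 3)*(b + 2)*(b + 1)
(2) = (d - 5)*(d^2 + 8*d + 16) = (d - 5)*(d + 4)*(d + 4)
(3) = (p - 3)*(p^3 - 9*p^2 + 26*p - 24) = (p - 3)^2*(p^2 - 6*p + 8) = (p - 4)*(p - 3)^2*(p - 2)
(4) = (v - 4)*(v^2 + 4*v + 3) = (v - 4)*(v + 1)*(v + 3)
(5) = (l - 2)*(l^3 + 11*l^2 + 40*l + 48) = (l - 2)*(l + 3)*(l^2 + 8*l + 16) = (l - 2)*(l + 3)*(l + 4)*(l + 4)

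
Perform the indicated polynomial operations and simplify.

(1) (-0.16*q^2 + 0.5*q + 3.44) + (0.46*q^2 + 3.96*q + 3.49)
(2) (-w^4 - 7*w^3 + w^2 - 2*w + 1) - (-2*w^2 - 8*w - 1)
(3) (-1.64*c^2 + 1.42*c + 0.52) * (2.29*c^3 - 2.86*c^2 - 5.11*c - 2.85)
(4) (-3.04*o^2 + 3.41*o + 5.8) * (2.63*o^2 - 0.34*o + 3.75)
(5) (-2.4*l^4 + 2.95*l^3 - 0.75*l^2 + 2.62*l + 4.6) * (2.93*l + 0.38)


(1) = 0.3*q^2 + 4.46*q + 6.93
(2) = -w^4 - 7*w^3 + 3*w^2 + 6*w + 2
(3) = -3.7556*c^5 + 7.9422*c^4 + 5.51*c^3 - 4.0694*c^2 - 6.7042*c - 1.482
(4) = -7.9952*o^4 + 10.0019*o^3 + 2.6946*o^2 + 10.8155*o + 21.75
(5) = -7.032*l^5 + 7.7315*l^4 - 1.0765*l^3 + 7.3916*l^2 + 14.4736*l + 1.748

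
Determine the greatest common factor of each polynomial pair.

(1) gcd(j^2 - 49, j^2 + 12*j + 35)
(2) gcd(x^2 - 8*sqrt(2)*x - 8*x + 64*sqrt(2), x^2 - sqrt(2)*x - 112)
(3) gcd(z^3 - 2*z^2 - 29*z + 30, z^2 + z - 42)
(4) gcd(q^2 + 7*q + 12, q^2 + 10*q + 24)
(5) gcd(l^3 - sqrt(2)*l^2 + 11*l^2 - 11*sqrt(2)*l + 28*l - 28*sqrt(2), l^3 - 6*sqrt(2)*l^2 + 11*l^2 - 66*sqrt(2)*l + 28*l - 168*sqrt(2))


(1) = j + 7
(2) = gcd((x - 8)*(x - 8*sqrt(2)), (x - 8*sqrt(2))*(x + 7*sqrt(2))) = x - 8*sqrt(2)
(3) = gcd((z - 6)*(z - 1)*(z + 5), (z - 6)*(z + 7)) = z - 6
(4) = gcd((q + 3)*(q + 4), (q + 4)*(q + 6)) = q + 4
(5) = l^2 + 11*l + 28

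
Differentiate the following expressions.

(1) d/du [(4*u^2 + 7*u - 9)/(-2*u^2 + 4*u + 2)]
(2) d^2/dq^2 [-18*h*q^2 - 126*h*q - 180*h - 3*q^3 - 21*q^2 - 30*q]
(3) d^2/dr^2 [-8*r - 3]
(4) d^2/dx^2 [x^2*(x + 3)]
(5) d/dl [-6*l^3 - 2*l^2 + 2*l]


(1) = 5*(3*u^2 - 2*u + 5)/(2*(u^4 - 4*u^3 + 2*u^2 + 4*u + 1))
(2) = -36*h - 18*q - 42
(3) = 0
(4) = 6*x + 6
(5) = -18*l^2 - 4*l + 2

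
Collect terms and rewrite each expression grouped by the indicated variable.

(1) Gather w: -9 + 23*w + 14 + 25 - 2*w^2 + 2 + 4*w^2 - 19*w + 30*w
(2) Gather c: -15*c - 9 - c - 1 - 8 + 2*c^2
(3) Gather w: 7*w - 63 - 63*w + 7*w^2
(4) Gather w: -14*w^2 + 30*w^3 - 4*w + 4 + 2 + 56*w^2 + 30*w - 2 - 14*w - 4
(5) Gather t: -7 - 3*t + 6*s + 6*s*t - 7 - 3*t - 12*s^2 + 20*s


(1) = 2*w^2 + 34*w + 32
(2) = 2*c^2 - 16*c - 18
(3) = 7*w^2 - 56*w - 63
(4) = 30*w^3 + 42*w^2 + 12*w
(5) = -12*s^2 + 26*s + t*(6*s - 6) - 14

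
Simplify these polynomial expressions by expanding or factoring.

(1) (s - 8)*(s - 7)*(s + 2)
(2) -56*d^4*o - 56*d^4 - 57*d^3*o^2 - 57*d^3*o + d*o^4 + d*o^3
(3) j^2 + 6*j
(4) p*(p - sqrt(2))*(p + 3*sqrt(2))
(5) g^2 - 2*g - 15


(1) = s^3 - 13*s^2 + 26*s + 112
(2) = (-8*d + o)*(d + o)*(7*d + o)*(d*o + d)
(3) = j*(j + 6)
(4) = p^3 + 2*sqrt(2)*p^2 - 6*p
(5) = (g - 5)*(g + 3)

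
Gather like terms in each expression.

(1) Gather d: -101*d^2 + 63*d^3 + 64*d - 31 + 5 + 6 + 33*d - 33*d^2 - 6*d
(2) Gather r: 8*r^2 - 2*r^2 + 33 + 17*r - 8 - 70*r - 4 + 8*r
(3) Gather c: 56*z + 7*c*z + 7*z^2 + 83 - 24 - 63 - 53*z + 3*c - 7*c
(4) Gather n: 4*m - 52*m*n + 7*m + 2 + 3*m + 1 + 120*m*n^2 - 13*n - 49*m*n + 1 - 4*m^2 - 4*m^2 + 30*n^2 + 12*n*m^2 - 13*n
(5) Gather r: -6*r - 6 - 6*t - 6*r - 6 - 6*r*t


(1) = 63*d^3 - 134*d^2 + 91*d - 20
(2) = 6*r^2 - 45*r + 21
(3) = c*(7*z - 4) + 7*z^2 + 3*z - 4
(4) = -8*m^2 + 14*m + n^2*(120*m + 30) + n*(12*m^2 - 101*m - 26) + 4
(5) = r*(-6*t - 12) - 6*t - 12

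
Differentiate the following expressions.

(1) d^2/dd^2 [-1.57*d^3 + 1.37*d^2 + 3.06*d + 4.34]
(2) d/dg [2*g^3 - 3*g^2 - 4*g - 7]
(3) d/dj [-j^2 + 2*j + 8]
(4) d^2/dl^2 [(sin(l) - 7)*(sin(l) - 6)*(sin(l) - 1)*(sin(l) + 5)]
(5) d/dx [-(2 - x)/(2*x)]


(1) = 2.74 - 9.42*d
(2) = 6*g^2 - 6*g - 4
(3) = 2 - 2*j
(4) = -16*sin(l)^4 + 81*sin(l)^3 + 72*sin(l)^2 - 287*sin(l) - 30
(5) = x^(-2)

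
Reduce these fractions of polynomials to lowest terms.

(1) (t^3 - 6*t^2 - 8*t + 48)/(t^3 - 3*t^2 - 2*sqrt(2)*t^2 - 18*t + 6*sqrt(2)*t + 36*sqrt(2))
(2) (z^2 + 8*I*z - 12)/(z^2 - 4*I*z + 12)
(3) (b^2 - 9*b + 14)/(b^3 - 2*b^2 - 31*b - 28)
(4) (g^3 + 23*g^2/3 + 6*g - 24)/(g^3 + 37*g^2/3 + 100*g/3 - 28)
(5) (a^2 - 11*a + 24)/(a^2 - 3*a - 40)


(1) = (t + 2*sqrt(2))/(t + 3)
(2) = (z + 6*I)/(z - 6*I)
(3) = (b - 2)/(b^2 + 5*b + 4)
(4) = (3*g^2 + 5*g - 12)/(3*g^2 + 19*g - 14)
(5) = (a - 3)/(a + 5)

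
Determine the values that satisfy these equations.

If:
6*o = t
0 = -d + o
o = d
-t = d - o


Then:
d = 0
o = 0
t = 0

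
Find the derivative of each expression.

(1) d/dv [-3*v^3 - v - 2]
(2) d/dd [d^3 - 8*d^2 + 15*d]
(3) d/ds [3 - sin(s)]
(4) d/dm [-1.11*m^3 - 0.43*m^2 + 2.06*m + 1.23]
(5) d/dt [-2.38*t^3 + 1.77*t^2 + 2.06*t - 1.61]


(1) = -9*v^2 - 1
(2) = 3*d^2 - 16*d + 15
(3) = -cos(s)
(4) = -3.33*m^2 - 0.86*m + 2.06
(5) = -7.14*t^2 + 3.54*t + 2.06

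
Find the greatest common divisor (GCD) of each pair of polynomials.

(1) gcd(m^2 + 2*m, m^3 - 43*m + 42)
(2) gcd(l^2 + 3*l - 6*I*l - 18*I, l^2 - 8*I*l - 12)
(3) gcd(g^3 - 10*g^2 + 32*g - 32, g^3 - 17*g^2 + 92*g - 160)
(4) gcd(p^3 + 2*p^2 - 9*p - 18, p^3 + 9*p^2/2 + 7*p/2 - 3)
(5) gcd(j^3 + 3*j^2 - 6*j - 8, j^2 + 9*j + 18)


(1) = 1
(2) = l - 6*I
(3) = gcd((g - 4)^2*(g - 2), (g - 8)*(g - 5)*(g - 4)) = g - 4
(4) = p^2 + 5*p + 6
(5) = gcd((j - 2)*(j + 1)*(j + 4), (j + 3)*(j + 6)) = 1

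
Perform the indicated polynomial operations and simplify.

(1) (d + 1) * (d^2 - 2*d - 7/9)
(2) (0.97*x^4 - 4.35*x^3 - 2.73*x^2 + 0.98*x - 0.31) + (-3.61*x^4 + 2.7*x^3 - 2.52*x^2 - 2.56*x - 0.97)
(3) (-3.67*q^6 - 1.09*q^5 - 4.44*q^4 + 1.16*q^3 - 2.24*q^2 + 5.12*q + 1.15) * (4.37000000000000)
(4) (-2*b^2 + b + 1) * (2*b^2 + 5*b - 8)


(1) = d^3 - d^2 - 25*d/9 - 7/9
(2) = -2.64*x^4 - 1.65*x^3 - 5.25*x^2 - 1.58*x - 1.28
(3) = -16.0379*q^6 - 4.7633*q^5 - 19.4028*q^4 + 5.0692*q^3 - 9.7888*q^2 + 22.3744*q + 5.0255
(4) = -4*b^4 - 8*b^3 + 23*b^2 - 3*b - 8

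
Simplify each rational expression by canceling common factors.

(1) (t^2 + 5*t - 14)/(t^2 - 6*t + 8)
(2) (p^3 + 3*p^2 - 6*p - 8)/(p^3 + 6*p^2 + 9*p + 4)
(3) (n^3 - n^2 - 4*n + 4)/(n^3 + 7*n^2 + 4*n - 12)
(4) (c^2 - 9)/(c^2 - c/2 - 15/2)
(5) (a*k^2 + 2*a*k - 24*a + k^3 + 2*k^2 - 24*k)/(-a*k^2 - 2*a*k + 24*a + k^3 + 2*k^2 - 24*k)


(1) = (t + 7)/(t - 4)
(2) = (p - 2)/(p + 1)
(3) = (n - 2)/(n + 6)
(4) = (2*c + 6)/(2*c + 5)
(5) = (-a - k)/(a - k)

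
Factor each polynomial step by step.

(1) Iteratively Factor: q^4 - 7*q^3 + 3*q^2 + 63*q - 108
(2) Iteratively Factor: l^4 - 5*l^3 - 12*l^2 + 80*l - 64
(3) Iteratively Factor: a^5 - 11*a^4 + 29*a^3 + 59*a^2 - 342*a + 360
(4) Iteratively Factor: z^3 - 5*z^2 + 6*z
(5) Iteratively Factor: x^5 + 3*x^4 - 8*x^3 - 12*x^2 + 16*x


(1) = (q - 3)*(q^3 - 4*q^2 - 9*q + 36) = (q - 4)*(q - 3)*(q^2 - 9) = (q - 4)*(q - 3)^2*(q + 3)
(2) = (l + 4)*(l^3 - 9*l^2 + 24*l - 16) = (l - 4)*(l + 4)*(l^2 - 5*l + 4) = (l - 4)*(l - 1)*(l + 4)*(l - 4)
(3) = (a - 4)*(a^4 - 7*a^3 + a^2 + 63*a - 90) = (a - 4)*(a - 3)*(a^3 - 4*a^2 - 11*a + 30) = (a - 4)*(a - 3)*(a + 3)*(a^2 - 7*a + 10) = (a - 5)*(a - 4)*(a - 3)*(a + 3)*(a - 2)
(4) = (z)*(z^2 - 5*z + 6) = z*(z - 3)*(z - 2)
(5) = (x - 2)*(x^4 + 5*x^3 + 2*x^2 - 8*x) = (x - 2)*(x + 4)*(x^3 + x^2 - 2*x) = x*(x - 2)*(x + 4)*(x^2 + x - 2) = x*(x - 2)*(x + 2)*(x + 4)*(x - 1)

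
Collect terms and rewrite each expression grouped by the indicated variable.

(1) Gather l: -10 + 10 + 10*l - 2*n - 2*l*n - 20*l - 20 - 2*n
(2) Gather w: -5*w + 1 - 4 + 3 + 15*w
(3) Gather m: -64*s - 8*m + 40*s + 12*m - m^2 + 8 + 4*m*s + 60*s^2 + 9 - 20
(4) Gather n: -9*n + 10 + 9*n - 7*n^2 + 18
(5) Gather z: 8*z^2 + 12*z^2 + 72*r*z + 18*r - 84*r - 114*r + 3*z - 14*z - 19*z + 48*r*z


(1) = l*(-2*n - 10) - 4*n - 20
(2) = 10*w
(3) = -m^2 + m*(4*s + 4) + 60*s^2 - 24*s - 3
(4) = 28 - 7*n^2
(5) = -180*r + 20*z^2 + z*(120*r - 30)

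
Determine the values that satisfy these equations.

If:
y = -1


Then:
y = -1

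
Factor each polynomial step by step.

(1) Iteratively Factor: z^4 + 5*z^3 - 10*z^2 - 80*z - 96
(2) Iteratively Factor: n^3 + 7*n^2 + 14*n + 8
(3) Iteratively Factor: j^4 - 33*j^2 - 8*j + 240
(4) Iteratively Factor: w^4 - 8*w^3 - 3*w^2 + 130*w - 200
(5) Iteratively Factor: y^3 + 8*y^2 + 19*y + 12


(1) = (z + 4)*(z^3 + z^2 - 14*z - 24) = (z + 2)*(z + 4)*(z^2 - z - 12) = (z - 4)*(z + 2)*(z + 4)*(z + 3)
(2) = (n + 4)*(n^2 + 3*n + 2) = (n + 1)*(n + 4)*(n + 2)
(3) = (j - 3)*(j^3 + 3*j^2 - 24*j - 80) = (j - 3)*(j + 4)*(j^2 - j - 20) = (j - 5)*(j - 3)*(j + 4)*(j + 4)
(4) = (w - 5)*(w^3 - 3*w^2 - 18*w + 40) = (w - 5)*(w - 2)*(w^2 - w - 20) = (w - 5)*(w - 2)*(w + 4)*(w - 5)
(5) = (y + 4)*(y^2 + 4*y + 3) = (y + 1)*(y + 4)*(y + 3)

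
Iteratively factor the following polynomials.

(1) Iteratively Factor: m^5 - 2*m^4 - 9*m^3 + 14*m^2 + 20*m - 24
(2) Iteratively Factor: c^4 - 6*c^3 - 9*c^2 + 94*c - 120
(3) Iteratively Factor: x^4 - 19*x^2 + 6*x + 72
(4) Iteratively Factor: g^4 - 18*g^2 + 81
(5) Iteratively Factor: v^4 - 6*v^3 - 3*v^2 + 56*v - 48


(1) = (m - 2)*(m^4 - 9*m^2 - 4*m + 12) = (m - 2)*(m + 2)*(m^3 - 2*m^2 - 5*m + 6) = (m - 3)*(m - 2)*(m + 2)*(m^2 + m - 2) = (m - 3)*(m - 2)*(m - 1)*(m + 2)*(m + 2)
(2) = (c - 2)*(c^3 - 4*c^2 - 17*c + 60) = (c - 2)*(c + 4)*(c^2 - 8*c + 15) = (c - 3)*(c - 2)*(c + 4)*(c - 5)
(3) = (x + 2)*(x^3 - 2*x^2 - 15*x + 36) = (x - 3)*(x + 2)*(x^2 + x - 12) = (x - 3)^2*(x + 2)*(x + 4)
(4) = (g - 3)*(g^3 + 3*g^2 - 9*g - 27) = (g - 3)^2*(g^2 + 6*g + 9) = (g - 3)^2*(g + 3)*(g + 3)
(5) = (v + 3)*(v^3 - 9*v^2 + 24*v - 16) = (v - 4)*(v + 3)*(v^2 - 5*v + 4) = (v - 4)*(v - 1)*(v + 3)*(v - 4)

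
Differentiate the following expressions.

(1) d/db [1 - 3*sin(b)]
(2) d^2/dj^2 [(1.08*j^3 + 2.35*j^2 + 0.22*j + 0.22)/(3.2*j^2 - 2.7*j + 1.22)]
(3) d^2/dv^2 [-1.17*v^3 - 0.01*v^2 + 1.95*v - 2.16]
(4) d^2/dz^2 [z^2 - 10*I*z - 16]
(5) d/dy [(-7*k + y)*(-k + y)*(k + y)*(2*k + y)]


(1) = -3*cos(b)
(2) = (52.42736*j^3 - 62.87472*j^2 - 6.913248*j + 9.93468)/(32.768*j^6 - 82.944*j^5 + 107.4624*j^4 - 82.9278*j^3 + 40.97004*j^2 - 12.05604*j + 1.815848)
(3) = -7.02*v - 0.02
(4) = 2
(5) = 5*k^3 - 30*k^2*y - 15*k*y^2 + 4*y^3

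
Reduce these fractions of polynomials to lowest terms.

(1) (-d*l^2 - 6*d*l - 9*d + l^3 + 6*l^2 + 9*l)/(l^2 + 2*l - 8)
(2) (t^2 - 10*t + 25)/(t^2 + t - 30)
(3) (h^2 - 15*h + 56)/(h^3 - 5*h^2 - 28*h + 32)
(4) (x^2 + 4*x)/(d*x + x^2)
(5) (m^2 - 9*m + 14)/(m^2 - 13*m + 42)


(1) = (-d*l^2 - 6*d*l - 9*d + l^3 + 6*l^2 + 9*l)/(l^2 + 2*l - 8)
(2) = (t - 5)/(t + 6)
(3) = (h - 7)/(h^2 + 3*h - 4)
(4) = (x + 4)/(d + x)
(5) = (m - 2)/(m - 6)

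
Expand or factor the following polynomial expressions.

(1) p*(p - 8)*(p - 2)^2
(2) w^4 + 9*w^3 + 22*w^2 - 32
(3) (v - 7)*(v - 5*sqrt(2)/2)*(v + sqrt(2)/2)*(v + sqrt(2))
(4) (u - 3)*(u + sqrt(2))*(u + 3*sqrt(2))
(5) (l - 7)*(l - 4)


(1) = p^4 - 12*p^3 + 36*p^2 - 32*p
(2) = (w - 1)*(w + 2)*(w + 4)^2
(3) = v^4 - 7*v^3 - sqrt(2)*v^3 - 13*v^2/2 + 7*sqrt(2)*v^2 - 5*sqrt(2)*v/2 + 91*v/2 + 35*sqrt(2)/2
(4) = u^3 - 3*u^2 + 4*sqrt(2)*u^2 - 12*sqrt(2)*u + 6*u - 18
(5) = l^2 - 11*l + 28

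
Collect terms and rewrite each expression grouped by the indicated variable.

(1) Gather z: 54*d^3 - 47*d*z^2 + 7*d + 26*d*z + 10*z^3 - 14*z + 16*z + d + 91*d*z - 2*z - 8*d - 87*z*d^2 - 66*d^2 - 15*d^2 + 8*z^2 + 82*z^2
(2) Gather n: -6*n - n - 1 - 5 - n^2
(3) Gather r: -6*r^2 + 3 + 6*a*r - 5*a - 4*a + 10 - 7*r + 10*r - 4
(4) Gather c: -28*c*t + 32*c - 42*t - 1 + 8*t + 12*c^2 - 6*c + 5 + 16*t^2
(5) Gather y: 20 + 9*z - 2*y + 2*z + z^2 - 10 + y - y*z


(1) = 54*d^3 - 81*d^2 + 10*z^3 + z^2*(90 - 47*d) + z*(-87*d^2 + 117*d)
(2) = -n^2 - 7*n - 6
(3) = -9*a - 6*r^2 + r*(6*a + 3) + 9
(4) = 12*c^2 + c*(26 - 28*t) + 16*t^2 - 34*t + 4
(5) = y*(-z - 1) + z^2 + 11*z + 10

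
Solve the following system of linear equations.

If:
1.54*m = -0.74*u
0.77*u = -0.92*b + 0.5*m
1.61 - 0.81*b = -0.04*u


Then:
b = 1.90
m = 0.83
u = -1.73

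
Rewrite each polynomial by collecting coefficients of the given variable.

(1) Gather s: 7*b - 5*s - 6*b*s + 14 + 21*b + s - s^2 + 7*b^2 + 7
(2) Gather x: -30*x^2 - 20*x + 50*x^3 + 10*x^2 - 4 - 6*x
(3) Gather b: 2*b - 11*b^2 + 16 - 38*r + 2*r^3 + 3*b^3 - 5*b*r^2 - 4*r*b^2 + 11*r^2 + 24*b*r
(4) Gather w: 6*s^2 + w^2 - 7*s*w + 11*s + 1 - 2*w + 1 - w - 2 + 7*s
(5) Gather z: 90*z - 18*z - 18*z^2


(1) = 7*b^2 + 28*b - s^2 + s*(-6*b - 4) + 21
(2) = 50*x^3 - 20*x^2 - 26*x - 4
(3) = 3*b^3 + b^2*(-4*r - 11) + b*(-5*r^2 + 24*r + 2) + 2*r^3 + 11*r^2 - 38*r + 16
(4) = 6*s^2 + 18*s + w^2 + w*(-7*s - 3)
(5) = -18*z^2 + 72*z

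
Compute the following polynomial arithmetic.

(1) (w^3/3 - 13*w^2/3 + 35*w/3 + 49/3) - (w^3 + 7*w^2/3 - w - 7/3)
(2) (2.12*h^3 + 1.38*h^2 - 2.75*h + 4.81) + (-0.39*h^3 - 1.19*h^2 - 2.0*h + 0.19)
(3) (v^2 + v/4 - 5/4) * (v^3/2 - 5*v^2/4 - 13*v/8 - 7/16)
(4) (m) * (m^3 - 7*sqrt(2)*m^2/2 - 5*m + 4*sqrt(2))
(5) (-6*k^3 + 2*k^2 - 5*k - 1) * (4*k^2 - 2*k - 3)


(1) = -2*w^3/3 - 20*w^2/3 + 38*w/3 + 56/3
(2) = 1.73*h^3 + 0.19*h^2 - 4.75*h + 5.0
(3) = v^5/2 - 9*v^4/8 - 41*v^3/16 + 23*v^2/32 + 123*v/64 + 35/64
(4) = m^4 - 7*sqrt(2)*m^3/2 - 5*m^2 + 4*sqrt(2)*m
(5) = -24*k^5 + 20*k^4 - 6*k^3 + 17*k + 3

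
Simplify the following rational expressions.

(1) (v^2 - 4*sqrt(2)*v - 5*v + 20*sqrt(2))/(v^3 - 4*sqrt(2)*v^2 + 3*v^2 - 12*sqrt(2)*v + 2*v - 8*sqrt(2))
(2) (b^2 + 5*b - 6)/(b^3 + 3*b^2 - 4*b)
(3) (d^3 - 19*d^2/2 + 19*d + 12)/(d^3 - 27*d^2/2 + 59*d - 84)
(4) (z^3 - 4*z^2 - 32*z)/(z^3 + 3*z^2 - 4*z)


(1) = (v - 5)/(v^2 + 3*v + 2)
(2) = (b + 6)/(b^2 + 4*b)
(3) = (2*d + 1)/(2*d - 7)
(4) = (z - 8)/(z - 1)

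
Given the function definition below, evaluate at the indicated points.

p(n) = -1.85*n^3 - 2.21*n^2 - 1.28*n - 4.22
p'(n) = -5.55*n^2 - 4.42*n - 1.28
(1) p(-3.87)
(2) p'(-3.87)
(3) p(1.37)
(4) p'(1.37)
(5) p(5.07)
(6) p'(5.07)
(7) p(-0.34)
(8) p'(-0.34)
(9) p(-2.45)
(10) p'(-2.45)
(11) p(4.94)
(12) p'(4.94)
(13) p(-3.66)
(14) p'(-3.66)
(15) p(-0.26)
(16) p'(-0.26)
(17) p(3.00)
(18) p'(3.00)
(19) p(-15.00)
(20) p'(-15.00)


(1) = 74.86
(2) = -67.30
(3) = -14.88
(4) = -17.75
(5) = -308.62
(6) = -166.35
(7) = -3.97
(8) = -0.42
(9) = 12.86
(10) = -23.76
(11) = -287.50
(12) = -158.55
(13) = 61.56
(14) = -59.45
(15) = -4.00
(16) = -0.51
(17) = -77.90
(18) = -64.49
(19) = 5761.48
(20) = -1183.73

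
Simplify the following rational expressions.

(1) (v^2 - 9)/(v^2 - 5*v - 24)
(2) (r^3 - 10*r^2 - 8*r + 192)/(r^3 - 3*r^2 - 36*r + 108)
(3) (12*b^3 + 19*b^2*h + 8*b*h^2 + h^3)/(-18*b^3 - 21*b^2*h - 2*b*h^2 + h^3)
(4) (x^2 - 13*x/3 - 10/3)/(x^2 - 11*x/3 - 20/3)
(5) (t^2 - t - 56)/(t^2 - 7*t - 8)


(1) = (v - 3)/(v - 8)
(2) = (r^2 - 4*r - 32)/(r^2 + 3*r - 18)
(3) = (-4*b - h)/(6*b - h)
(4) = (3*x + 2)/(3*x + 4)
(5) = (t + 7)/(t + 1)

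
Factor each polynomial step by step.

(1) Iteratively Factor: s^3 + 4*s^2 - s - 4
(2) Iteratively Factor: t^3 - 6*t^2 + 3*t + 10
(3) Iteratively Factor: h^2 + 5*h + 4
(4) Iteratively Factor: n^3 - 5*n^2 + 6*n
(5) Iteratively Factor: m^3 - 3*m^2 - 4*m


(1) = (s + 4)*(s^2 - 1) = (s + 1)*(s + 4)*(s - 1)
(2) = (t - 2)*(t^2 - 4*t - 5) = (t - 2)*(t + 1)*(t - 5)
(3) = (h + 1)*(h + 4)
(4) = (n - 3)*(n^2 - 2*n) = (n - 3)*(n - 2)*(n)
(5) = (m)*(m^2 - 3*m - 4) = m*(m + 1)*(m - 4)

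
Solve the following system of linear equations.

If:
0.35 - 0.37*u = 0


Then:
u = 0.95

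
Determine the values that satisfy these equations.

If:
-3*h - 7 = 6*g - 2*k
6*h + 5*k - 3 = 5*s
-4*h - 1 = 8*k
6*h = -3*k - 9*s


Then:
g = -353/216
h = 23/36
k = -4/9
s = -5/18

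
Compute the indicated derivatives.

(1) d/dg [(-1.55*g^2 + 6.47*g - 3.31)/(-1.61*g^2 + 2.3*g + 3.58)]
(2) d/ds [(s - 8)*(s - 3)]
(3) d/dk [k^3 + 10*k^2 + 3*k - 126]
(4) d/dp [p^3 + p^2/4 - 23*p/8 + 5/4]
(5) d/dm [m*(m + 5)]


(1) = (6.8517*g^2 - 21.7562*g + 30.7756)/(2.5921*g^4 - 7.406*g^3 - 6.2376*g^2 + 16.468*g + 12.8164)
(2) = 2*s - 11
(3) = 3*k^2 + 20*k + 3
(4) = 3*p^2 + p/2 - 23/8
(5) = 2*m + 5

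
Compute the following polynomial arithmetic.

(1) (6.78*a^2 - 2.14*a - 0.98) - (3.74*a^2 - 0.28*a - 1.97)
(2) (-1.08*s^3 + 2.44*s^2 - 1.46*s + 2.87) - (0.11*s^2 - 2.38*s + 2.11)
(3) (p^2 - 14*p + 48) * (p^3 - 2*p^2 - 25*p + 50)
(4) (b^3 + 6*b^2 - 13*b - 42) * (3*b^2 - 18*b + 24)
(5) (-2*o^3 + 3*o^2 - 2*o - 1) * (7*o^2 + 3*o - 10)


(1) = 3.04*a^2 - 1.86*a + 0.99
(2) = -1.08*s^3 + 2.33*s^2 + 0.92*s + 0.76
(3) = p^5 - 16*p^4 + 51*p^3 + 304*p^2 - 1900*p + 2400
(4) = 3*b^5 - 123*b^3 + 252*b^2 + 444*b - 1008
(5) = -14*o^5 + 15*o^4 + 15*o^3 - 43*o^2 + 17*o + 10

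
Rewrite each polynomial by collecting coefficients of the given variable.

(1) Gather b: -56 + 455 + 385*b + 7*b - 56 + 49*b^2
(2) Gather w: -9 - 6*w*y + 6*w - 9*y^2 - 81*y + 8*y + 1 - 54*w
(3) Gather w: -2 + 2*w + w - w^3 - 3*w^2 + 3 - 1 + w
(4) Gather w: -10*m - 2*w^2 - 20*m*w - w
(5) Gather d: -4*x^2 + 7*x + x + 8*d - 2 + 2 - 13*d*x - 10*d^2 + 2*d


(1) = 49*b^2 + 392*b + 343
(2) = w*(-6*y - 48) - 9*y^2 - 73*y - 8
(3) = -w^3 - 3*w^2 + 4*w
(4) = -10*m - 2*w^2 + w*(-20*m - 1)
(5) = -10*d^2 + d*(10 - 13*x) - 4*x^2 + 8*x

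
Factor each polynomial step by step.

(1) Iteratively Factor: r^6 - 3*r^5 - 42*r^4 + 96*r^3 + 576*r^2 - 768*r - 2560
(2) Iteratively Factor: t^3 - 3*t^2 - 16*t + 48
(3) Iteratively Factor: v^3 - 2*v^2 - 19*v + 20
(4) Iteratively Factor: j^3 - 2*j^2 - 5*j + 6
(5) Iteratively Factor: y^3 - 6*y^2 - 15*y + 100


(1) = (r + 4)*(r^5 - 7*r^4 - 14*r^3 + 152*r^2 - 32*r - 640) = (r - 4)*(r + 4)*(r^4 - 3*r^3 - 26*r^2 + 48*r + 160) = (r - 4)*(r + 4)^2*(r^3 - 7*r^2 + 2*r + 40) = (r - 5)*(r - 4)*(r + 4)^2*(r^2 - 2*r - 8) = (r - 5)*(r - 4)*(r + 2)*(r + 4)^2*(r - 4)
(2) = (t - 3)*(t^2 - 16) = (t - 3)*(t + 4)*(t - 4)
(3) = (v - 5)*(v^2 + 3*v - 4) = (v - 5)*(v + 4)*(v - 1)
(4) = (j - 1)*(j^2 - j - 6) = (j - 1)*(j + 2)*(j - 3)
(5) = (y - 5)*(y^2 - y - 20) = (y - 5)^2*(y + 4)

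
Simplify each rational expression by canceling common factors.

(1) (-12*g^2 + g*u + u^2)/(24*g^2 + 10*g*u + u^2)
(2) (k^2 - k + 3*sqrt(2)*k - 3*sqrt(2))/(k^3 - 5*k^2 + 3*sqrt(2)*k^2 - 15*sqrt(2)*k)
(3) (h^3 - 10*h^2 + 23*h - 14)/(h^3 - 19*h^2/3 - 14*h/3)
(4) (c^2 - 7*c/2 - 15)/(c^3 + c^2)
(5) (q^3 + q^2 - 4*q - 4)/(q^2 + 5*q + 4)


(1) = (-3*g + u)/(6*g + u)
(2) = (k - 1)/(k^2 - 5*k)
(3) = (3*h^2 - 9*h + 6)/(3*h^2 + 2*h)
(4) = (2*c^2 - 7*c - 30)/(2*c^3 + 2*c^2)
(5) = (q^2 - 4)/(q + 4)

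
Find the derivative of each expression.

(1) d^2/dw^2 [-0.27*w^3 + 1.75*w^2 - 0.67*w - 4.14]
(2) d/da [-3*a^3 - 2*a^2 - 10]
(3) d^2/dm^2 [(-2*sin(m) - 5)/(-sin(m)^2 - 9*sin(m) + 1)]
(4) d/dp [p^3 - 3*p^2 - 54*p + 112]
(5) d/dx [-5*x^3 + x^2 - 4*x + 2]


(1) = 3.5 - 1.62*w
(2) = a*(-9*a - 4)
(3) = (-2*sin(m)^5 - 2*sin(m)^4 - 143*sin(m)^3 - 413*sin(m)^2 + 235*sin(m) + 856)/(9*sin(m) - cos(m)^2)^3
(4) = 3*p^2 - 6*p - 54
(5) = -15*x^2 + 2*x - 4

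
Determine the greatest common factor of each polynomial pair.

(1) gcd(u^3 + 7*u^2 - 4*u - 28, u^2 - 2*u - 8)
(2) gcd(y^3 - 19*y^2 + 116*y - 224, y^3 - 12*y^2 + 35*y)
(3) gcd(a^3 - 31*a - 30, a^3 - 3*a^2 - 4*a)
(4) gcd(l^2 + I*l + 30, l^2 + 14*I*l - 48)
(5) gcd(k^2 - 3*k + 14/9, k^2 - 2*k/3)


(1) = u + 2
(2) = y - 7
(3) = gcd((a - 6)*(a + 1)*(a + 5), a*(a - 4)*(a + 1)) = a + 1
(4) = l + 6*I
(5) = k - 2/3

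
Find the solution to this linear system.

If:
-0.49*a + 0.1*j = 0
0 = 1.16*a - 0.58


Then:
a = 0.50
j = 2.45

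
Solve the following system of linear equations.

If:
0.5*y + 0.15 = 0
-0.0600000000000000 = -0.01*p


Then:
p = 6.00
y = -0.30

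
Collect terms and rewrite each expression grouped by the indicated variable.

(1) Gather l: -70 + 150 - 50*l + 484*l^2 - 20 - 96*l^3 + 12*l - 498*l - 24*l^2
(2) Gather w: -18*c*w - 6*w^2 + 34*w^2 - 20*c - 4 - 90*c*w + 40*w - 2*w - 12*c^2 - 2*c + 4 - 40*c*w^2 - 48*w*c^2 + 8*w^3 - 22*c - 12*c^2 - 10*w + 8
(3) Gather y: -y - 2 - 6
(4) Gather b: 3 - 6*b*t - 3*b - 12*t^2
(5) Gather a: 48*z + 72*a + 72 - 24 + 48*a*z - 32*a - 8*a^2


(1) = -96*l^3 + 460*l^2 - 536*l + 60
(2) = -24*c^2 - 44*c + 8*w^3 + w^2*(28 - 40*c) + w*(-48*c^2 - 108*c + 28) + 8
(3) = -y - 8
(4) = b*(-6*t - 3) - 12*t^2 + 3
(5) = -8*a^2 + a*(48*z + 40) + 48*z + 48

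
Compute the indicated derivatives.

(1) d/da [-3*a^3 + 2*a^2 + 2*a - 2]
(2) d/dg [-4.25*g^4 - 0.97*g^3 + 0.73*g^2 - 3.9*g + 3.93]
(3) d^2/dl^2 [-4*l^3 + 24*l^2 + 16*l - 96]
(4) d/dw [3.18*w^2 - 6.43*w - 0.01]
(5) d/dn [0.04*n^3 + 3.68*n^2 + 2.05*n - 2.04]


(1) = -9*a^2 + 4*a + 2
(2) = -17.0*g^3 - 2.91*g^2 + 1.46*g - 3.9
(3) = 48 - 24*l
(4) = 6.36*w - 6.43
(5) = 0.12*n^2 + 7.36*n + 2.05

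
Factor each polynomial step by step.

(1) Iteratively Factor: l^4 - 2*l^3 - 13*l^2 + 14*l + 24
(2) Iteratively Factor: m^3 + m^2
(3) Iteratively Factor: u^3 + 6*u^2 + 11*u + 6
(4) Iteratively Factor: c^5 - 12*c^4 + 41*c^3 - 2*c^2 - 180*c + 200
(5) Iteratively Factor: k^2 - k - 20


(1) = (l - 2)*(l^3 - 13*l - 12) = (l - 2)*(l + 1)*(l^2 - l - 12) = (l - 2)*(l + 1)*(l + 3)*(l - 4)
(2) = (m)*(m^2 + m) = m*(m + 1)*(m)
(3) = (u + 3)*(u^2 + 3*u + 2) = (u + 1)*(u + 3)*(u + 2)
(4) = (c + 2)*(c^4 - 14*c^3 + 69*c^2 - 140*c + 100) = (c - 5)*(c + 2)*(c^3 - 9*c^2 + 24*c - 20) = (c - 5)*(c - 2)*(c + 2)*(c^2 - 7*c + 10) = (c - 5)*(c - 2)^2*(c + 2)*(c - 5)
(5) = (k + 4)*(k - 5)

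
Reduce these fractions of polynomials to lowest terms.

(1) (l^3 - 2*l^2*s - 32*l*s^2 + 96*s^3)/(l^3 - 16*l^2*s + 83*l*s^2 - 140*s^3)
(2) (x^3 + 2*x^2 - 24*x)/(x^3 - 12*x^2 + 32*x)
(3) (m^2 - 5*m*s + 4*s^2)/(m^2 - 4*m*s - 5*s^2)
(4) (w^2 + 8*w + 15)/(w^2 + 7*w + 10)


(1) = (l^2 + 2*l*s - 24*s^2)/(l^2 - 12*l*s + 35*s^2)
(2) = (x + 6)/(x - 8)
(3) = (-m^2 + 5*m*s - 4*s^2)/(-m^2 + 4*m*s + 5*s^2)
(4) = (w + 3)/(w + 2)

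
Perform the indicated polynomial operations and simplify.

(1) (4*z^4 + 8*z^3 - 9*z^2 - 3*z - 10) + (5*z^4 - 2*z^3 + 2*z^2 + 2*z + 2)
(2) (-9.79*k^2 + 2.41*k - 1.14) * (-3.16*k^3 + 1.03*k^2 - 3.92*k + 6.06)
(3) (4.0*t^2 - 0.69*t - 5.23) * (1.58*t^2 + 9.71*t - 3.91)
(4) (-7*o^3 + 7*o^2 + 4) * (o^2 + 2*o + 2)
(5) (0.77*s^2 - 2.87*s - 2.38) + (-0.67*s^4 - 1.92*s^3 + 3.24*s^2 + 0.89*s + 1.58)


(1) = 9*z^4 + 6*z^3 - 7*z^2 - z - 8
(2) = 30.9364*k^5 - 17.6993*k^4 + 44.4615*k^3 - 69.9488*k^2 + 19.0734*k - 6.9084
(3) = 6.32*t^4 + 37.7498*t^3 - 30.6033*t^2 - 48.0854*t + 20.4493
(4) = -7*o^5 - 7*o^4 + 18*o^2 + 8*o + 8
(5) = -0.67*s^4 - 1.92*s^3 + 4.01*s^2 - 1.98*s - 0.8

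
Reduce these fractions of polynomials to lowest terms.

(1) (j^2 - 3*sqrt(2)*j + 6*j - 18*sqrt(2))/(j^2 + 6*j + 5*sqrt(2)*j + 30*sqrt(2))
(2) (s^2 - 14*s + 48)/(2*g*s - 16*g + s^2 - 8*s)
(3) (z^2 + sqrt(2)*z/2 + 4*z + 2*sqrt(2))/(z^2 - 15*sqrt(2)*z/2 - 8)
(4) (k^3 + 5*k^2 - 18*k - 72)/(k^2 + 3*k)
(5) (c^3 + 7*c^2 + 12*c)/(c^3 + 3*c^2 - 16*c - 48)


(1) = (j - 3*sqrt(2))/(j + 5*sqrt(2))
(2) = (s - 6)/(2*g + s)
(3) = (4*z + 16)/(4*z - 32*sqrt(2))
(4) = (k^2 + 2*k - 24)/k
(5) = c/(c - 4)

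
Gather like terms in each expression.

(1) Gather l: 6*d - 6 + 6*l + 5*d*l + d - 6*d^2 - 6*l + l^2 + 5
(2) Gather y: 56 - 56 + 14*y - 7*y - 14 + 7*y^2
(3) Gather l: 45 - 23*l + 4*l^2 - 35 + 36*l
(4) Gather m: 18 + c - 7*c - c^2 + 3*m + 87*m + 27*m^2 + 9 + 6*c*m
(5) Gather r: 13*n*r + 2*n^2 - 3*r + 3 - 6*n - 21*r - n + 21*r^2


(1) = -6*d^2 + 5*d*l + 7*d + l^2 - 1
(2) = 7*y^2 + 7*y - 14
(3) = 4*l^2 + 13*l + 10
(4) = -c^2 - 6*c + 27*m^2 + m*(6*c + 90) + 27
(5) = 2*n^2 - 7*n + 21*r^2 + r*(13*n - 24) + 3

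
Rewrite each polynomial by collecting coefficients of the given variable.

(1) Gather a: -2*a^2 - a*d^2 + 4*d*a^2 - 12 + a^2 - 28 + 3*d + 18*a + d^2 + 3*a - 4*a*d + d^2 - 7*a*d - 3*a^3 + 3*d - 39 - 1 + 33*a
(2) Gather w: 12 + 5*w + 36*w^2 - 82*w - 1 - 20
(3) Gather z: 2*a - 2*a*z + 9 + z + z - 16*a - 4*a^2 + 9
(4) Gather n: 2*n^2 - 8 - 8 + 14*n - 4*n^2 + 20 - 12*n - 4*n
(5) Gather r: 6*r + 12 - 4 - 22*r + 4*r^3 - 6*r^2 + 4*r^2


(1) = -3*a^3 + a^2*(4*d - 1) + a*(-d^2 - 11*d + 54) + 2*d^2 + 6*d - 80
(2) = 36*w^2 - 77*w - 9
(3) = -4*a^2 - 14*a + z*(2 - 2*a) + 18
(4) = -2*n^2 - 2*n + 4
(5) = 4*r^3 - 2*r^2 - 16*r + 8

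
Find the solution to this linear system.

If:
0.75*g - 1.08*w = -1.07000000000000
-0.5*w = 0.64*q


Then:
g = 1.44*w - 1.42666666666667
q = -0.78125*w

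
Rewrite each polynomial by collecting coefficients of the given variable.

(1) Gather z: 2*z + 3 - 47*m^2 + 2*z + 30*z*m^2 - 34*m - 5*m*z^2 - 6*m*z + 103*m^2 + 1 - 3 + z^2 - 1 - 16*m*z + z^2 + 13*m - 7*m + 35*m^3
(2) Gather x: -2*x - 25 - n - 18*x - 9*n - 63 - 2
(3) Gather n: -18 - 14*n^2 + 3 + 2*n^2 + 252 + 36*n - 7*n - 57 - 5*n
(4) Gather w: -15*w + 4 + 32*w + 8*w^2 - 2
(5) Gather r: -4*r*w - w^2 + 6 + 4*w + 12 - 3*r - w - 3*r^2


(1) = 35*m^3 + 56*m^2 - 28*m + z^2*(2 - 5*m) + z*(30*m^2 - 22*m + 4)
(2) = -10*n - 20*x - 90
(3) = -12*n^2 + 24*n + 180
(4) = 8*w^2 + 17*w + 2
(5) = -3*r^2 + r*(-4*w - 3) - w^2 + 3*w + 18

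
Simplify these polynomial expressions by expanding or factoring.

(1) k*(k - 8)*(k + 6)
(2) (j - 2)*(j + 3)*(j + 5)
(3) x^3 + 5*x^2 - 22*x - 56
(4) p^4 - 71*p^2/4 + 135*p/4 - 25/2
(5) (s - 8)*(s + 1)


(1) = k^3 - 2*k^2 - 48*k
(2) = j^3 + 6*j^2 - j - 30
(3) = (x - 4)*(x + 2)*(x + 7)
(4) = (p - 5/2)*(p - 2)*(p - 1/2)*(p + 5)
(5) = s^2 - 7*s - 8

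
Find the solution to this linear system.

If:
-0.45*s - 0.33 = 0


Then:
s = -0.73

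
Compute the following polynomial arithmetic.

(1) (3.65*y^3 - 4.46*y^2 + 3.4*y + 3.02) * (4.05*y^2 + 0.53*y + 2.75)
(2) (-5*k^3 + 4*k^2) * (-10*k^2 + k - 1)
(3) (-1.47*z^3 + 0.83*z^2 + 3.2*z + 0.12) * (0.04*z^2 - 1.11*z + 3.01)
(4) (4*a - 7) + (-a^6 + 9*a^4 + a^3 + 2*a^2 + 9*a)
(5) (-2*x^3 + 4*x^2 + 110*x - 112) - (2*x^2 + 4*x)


(1) = 14.7825*y^5 - 16.1285*y^4 + 21.4437*y^3 + 1.768*y^2 + 10.9506*y + 8.305
(2) = 50*k^5 - 45*k^4 + 9*k^3 - 4*k^2
(3) = -0.0588*z^5 + 1.6649*z^4 - 5.218*z^3 - 1.0489*z^2 + 9.4988*z + 0.3612
(4) = -a^6 + 9*a^4 + a^3 + 2*a^2 + 13*a - 7
(5) = -2*x^3 + 2*x^2 + 106*x - 112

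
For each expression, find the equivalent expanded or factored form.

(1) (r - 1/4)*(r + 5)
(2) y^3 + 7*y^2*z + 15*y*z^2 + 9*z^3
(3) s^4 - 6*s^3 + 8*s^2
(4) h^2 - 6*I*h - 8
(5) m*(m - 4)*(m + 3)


(1) = r^2 + 19*r/4 - 5/4
(2) = (y + z)*(y + 3*z)^2
(3) = s^2*(s - 4)*(s - 2)
(4) = (h - 4*I)*(h - 2*I)
(5) = m^3 - m^2 - 12*m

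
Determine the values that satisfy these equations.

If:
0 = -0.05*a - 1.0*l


Then:
a = -20.0*l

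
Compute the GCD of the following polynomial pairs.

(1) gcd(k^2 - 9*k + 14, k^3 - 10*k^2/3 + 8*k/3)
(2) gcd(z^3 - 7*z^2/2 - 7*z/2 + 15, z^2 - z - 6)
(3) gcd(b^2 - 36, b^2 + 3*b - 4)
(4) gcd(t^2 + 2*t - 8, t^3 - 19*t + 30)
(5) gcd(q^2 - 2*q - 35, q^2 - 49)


(1) = gcd((k - 7)*(k - 2), k*(k - 2)*(k - 4/3)) = k - 2
(2) = gcd((z - 3)*(z - 5/2)*(z + 2), (z - 3)*(z + 2)) = z^2 - z - 6
(3) = 1
(4) = gcd((t - 2)*(t + 4), (t - 3)*(t - 2)*(t + 5)) = t - 2
(5) = gcd((q - 7)*(q + 5), (q - 7)*(q + 7)) = q - 7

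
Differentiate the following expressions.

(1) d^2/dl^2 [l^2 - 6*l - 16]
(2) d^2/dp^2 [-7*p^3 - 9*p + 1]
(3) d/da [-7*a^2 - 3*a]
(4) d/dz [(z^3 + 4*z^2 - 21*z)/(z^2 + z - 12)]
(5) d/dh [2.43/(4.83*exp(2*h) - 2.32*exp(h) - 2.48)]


(1) = 2
(2) = -42*p
(3) = -14*a - 3
(4) = (z^2 + 8*z + 28)/(z^2 + 8*z + 16)
(5) = (5.6376 - 23.4738*exp(h))*exp(h)/(-4.83*exp(2*h) + 2.32*exp(h) + 2.48)^2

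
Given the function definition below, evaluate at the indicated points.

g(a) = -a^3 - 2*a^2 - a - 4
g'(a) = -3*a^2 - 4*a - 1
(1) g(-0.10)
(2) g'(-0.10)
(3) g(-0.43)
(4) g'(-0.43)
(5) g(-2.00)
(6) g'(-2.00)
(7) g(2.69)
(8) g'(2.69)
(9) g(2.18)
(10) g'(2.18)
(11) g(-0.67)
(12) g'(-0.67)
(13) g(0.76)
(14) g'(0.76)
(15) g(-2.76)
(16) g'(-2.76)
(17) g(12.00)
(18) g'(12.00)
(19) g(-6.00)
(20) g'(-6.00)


(1) = -3.92
(2) = -0.63
(3) = -3.86
(4) = 0.17
(5) = -2.00
(6) = -5.00
(7) = -40.63
(8) = -33.47
(9) = -26.05
(10) = -23.98
(11) = -3.93
(12) = 0.33
(13) = -6.35
(14) = -5.77
(15) = 4.55
(16) = -12.81
(17) = -2032.00
(18) = -481.00
(19) = 146.00
(20) = -85.00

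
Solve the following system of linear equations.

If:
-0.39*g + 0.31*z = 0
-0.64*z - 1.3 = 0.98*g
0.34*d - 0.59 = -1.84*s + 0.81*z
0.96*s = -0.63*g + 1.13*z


Then:
d = 2.80
g = -0.73
s = -0.60
z = -0.92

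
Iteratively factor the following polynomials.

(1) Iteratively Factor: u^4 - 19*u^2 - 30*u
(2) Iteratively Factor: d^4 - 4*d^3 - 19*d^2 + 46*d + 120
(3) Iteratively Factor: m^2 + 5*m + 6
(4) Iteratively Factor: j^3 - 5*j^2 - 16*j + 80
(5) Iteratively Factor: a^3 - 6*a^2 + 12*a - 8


(1) = (u)*(u^3 - 19*u - 30) = u*(u + 3)*(u^2 - 3*u - 10) = u*(u + 2)*(u + 3)*(u - 5)
(2) = (d + 2)*(d^3 - 6*d^2 - 7*d + 60) = (d - 5)*(d + 2)*(d^2 - d - 12) = (d - 5)*(d + 2)*(d + 3)*(d - 4)
(3) = (m + 3)*(m + 2)
(4) = (j + 4)*(j^2 - 9*j + 20) = (j - 4)*(j + 4)*(j - 5)
(5) = (a - 2)*(a^2 - 4*a + 4) = (a - 2)^2*(a - 2)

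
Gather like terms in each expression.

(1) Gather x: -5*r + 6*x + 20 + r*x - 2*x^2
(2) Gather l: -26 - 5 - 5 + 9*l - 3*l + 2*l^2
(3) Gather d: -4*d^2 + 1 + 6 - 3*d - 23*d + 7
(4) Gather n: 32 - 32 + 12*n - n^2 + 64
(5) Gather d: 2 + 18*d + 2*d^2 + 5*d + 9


(1) = -5*r - 2*x^2 + x*(r + 6) + 20
(2) = 2*l^2 + 6*l - 36
(3) = -4*d^2 - 26*d + 14
(4) = -n^2 + 12*n + 64
(5) = 2*d^2 + 23*d + 11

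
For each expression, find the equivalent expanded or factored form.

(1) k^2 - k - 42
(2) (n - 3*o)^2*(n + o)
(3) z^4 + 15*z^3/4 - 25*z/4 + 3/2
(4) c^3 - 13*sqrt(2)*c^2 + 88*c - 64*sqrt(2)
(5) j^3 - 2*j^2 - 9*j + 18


(1) = (k - 7)*(k + 6)
(2) = n^3 - 5*n^2*o + 3*n*o^2 + 9*o^3
(3) = (z - 1)*(z - 1/4)*(z + 2)*(z + 3)
(4) = (c - 8*sqrt(2))*(c - 4*sqrt(2))*(c - sqrt(2))
(5) = (j - 3)*(j - 2)*(j + 3)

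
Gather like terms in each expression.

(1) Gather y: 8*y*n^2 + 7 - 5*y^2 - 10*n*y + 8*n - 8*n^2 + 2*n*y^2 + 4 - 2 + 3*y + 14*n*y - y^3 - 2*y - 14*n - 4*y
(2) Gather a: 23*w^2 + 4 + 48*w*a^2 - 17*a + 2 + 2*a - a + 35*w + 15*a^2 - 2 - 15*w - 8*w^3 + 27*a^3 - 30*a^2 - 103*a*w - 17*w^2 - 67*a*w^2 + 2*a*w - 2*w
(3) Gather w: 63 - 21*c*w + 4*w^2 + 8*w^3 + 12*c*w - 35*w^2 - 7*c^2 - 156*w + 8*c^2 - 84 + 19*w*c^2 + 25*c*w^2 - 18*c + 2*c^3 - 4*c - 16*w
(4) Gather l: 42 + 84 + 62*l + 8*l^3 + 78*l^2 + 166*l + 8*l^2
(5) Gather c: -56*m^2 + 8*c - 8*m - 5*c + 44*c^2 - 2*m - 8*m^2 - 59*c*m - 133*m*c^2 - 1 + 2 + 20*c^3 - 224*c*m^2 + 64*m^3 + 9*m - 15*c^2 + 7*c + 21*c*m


(1) = -8*n^2 - 6*n - y^3 + y^2*(2*n - 5) + y*(8*n^2 + 4*n - 3) + 9
(2) = 27*a^3 + a^2*(48*w - 15) + a*(-67*w^2 - 101*w - 16) - 8*w^3 + 6*w^2 + 18*w + 4
(3) = 2*c^3 + c^2 - 22*c + 8*w^3 + w^2*(25*c - 31) + w*(19*c^2 - 9*c - 172) - 21
(4) = 8*l^3 + 86*l^2 + 228*l + 126
(5) = 20*c^3 + c^2*(29 - 133*m) + c*(-224*m^2 - 38*m + 10) + 64*m^3 - 64*m^2 - m + 1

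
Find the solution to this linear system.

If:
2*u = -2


Then:
u = -1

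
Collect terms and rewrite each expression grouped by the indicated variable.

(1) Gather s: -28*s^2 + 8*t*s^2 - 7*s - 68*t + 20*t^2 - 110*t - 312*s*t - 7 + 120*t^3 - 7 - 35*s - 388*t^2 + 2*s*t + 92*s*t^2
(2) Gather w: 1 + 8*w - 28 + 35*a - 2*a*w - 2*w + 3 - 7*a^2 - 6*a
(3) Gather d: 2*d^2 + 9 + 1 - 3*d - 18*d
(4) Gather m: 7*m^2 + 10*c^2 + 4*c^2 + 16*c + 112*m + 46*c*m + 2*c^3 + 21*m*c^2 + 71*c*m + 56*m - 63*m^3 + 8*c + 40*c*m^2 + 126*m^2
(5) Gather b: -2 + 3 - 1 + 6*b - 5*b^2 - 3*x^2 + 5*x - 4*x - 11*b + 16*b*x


(1) = s^2*(8*t - 28) + s*(92*t^2 - 310*t - 42) + 120*t^3 - 368*t^2 - 178*t - 14
(2) = -7*a^2 + 29*a + w*(6 - 2*a) - 24
(3) = 2*d^2 - 21*d + 10
(4) = 2*c^3 + 14*c^2 + 24*c - 63*m^3 + m^2*(40*c + 133) + m*(21*c^2 + 117*c + 168)
(5) = -5*b^2 + b*(16*x - 5) - 3*x^2 + x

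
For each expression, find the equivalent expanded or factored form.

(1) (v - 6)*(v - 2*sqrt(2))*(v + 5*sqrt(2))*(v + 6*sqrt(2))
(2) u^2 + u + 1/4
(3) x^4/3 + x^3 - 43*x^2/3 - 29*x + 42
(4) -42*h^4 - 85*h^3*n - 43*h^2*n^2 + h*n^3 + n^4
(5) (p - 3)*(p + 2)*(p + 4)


(1) = v^4 - 6*v^3 + 9*sqrt(2)*v^3 - 54*sqrt(2)*v^2 + 16*v^2 - 120*sqrt(2)*v - 96*v + 720*sqrt(2)
(2) = (u + 1/2)^2
(3) = (x/3 + 1)*(x - 6)*(x - 1)*(x + 7)
(4) = (-7*h + n)*(h + n)^2*(6*h + n)
(5) = p^3 + 3*p^2 - 10*p - 24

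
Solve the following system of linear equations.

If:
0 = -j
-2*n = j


Then:
j = 0
n = 0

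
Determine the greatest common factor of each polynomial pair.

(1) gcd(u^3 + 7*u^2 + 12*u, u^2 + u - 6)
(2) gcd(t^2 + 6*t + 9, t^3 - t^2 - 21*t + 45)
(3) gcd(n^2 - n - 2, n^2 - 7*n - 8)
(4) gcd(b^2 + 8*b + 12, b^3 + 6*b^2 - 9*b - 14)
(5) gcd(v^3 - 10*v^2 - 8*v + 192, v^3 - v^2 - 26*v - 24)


(1) = gcd(u*(u + 3)*(u + 4), (u - 2)*(u + 3)) = u + 3
(2) = gcd((t + 3)^2, (t - 3)^2*(t + 5)) = 1
(3) = n + 1
(4) = gcd((b + 2)*(b + 6), (b - 2)*(b + 1)*(b + 7)) = 1
(5) = v^2 - 2*v - 24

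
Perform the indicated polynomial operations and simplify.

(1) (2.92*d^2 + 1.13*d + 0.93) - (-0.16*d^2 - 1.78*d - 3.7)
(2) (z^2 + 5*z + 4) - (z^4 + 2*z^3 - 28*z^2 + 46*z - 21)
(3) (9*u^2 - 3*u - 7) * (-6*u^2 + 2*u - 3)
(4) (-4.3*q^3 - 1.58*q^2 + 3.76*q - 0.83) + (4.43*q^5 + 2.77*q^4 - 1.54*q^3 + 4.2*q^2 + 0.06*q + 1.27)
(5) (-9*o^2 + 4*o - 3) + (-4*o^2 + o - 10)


(1) = 3.08*d^2 + 2.91*d + 4.63
(2) = -z^4 - 2*z^3 + 29*z^2 - 41*z + 25
(3) = -54*u^4 + 36*u^3 + 9*u^2 - 5*u + 21
(4) = 4.43*q^5 + 2.77*q^4 - 5.84*q^3 + 2.62*q^2 + 3.82*q + 0.44
(5) = -13*o^2 + 5*o - 13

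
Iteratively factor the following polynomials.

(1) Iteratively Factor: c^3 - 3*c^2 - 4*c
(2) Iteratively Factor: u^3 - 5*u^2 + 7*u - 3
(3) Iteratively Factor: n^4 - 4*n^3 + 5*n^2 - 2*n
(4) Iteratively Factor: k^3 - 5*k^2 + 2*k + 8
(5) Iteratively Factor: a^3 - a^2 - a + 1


(1) = (c)*(c^2 - 3*c - 4) = c*(c - 4)*(c + 1)
(2) = (u - 1)*(u^2 - 4*u + 3) = (u - 1)^2*(u - 3)
(3) = (n - 2)*(n^3 - 2*n^2 + n) = n*(n - 2)*(n^2 - 2*n + 1) = n*(n - 2)*(n - 1)*(n - 1)
(4) = (k - 4)*(k^2 - k - 2) = (k - 4)*(k - 2)*(k + 1)
(5) = (a - 1)*(a^2 - 1) = (a - 1)^2*(a + 1)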